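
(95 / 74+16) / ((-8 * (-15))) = 1279 / 8880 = 0.14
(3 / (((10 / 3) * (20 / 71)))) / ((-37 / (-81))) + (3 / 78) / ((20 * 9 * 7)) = 21195403 / 3030300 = 6.99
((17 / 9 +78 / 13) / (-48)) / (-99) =71 / 42768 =0.00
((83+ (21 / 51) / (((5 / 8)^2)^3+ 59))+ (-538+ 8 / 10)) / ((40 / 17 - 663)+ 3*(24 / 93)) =18528981182617 / 26919770120565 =0.69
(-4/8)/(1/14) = -7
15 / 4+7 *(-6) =-153 / 4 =-38.25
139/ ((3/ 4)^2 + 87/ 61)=135664/ 1941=69.89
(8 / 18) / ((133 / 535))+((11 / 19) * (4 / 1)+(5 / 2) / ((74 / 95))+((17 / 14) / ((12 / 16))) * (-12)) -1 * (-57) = 7951555 / 177156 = 44.88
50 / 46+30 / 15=71 / 23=3.09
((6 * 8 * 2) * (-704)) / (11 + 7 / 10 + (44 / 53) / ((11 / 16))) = -35819520 / 6841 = -5236.01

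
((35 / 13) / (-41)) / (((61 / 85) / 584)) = -1737400 / 32513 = -53.44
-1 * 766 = -766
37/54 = 0.69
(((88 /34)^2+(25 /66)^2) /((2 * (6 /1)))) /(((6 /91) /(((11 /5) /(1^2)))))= 783859531 /41199840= 19.03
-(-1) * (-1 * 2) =-2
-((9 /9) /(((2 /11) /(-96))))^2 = -278784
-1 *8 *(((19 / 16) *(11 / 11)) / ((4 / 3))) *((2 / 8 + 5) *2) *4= -1197 / 4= -299.25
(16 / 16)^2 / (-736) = -1 / 736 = -0.00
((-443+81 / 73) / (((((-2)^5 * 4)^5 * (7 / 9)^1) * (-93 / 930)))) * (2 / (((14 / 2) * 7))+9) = -321531615 / 215083372249088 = -0.00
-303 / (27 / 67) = -6767 / 9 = -751.89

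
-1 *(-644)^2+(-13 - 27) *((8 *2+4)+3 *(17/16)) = -831327/2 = -415663.50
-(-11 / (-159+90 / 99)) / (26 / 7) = -847 / 45214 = -0.02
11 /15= 0.73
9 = 9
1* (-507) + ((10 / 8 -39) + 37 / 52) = -14145 / 26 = -544.04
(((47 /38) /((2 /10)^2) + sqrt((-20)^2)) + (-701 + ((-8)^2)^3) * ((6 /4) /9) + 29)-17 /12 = 9952733 /228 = 43652.34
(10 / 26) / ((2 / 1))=5 / 26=0.19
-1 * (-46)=46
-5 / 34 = -0.15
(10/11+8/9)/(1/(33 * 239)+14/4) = 85084/165633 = 0.51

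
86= 86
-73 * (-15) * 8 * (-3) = -26280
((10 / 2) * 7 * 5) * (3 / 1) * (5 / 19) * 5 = 13125 / 19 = 690.79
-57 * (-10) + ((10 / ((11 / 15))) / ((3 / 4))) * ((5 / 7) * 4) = 621.95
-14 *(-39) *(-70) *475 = -18154500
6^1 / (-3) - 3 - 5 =-10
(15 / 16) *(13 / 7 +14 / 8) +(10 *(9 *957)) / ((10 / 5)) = 19294635 / 448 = 43068.38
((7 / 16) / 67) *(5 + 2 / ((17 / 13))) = 777 / 18224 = 0.04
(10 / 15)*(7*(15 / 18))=35 / 9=3.89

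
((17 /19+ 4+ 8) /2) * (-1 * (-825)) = 202125 /38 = 5319.08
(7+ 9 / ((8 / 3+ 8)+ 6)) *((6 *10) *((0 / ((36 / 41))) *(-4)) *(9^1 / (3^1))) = 0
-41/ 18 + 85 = 1489/ 18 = 82.72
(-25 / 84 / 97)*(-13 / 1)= 0.04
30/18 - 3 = -4/3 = -1.33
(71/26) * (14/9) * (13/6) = 497/54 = 9.20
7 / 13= 0.54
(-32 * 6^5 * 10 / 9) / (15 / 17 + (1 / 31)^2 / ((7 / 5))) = -313080.27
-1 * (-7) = 7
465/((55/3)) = 279/11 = 25.36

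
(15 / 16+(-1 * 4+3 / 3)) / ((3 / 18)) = -99 / 8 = -12.38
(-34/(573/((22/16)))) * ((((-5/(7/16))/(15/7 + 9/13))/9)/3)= 24310/1995759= 0.01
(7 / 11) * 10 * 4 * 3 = 840 / 11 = 76.36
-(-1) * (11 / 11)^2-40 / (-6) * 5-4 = 91 / 3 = 30.33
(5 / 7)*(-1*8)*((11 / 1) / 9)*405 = -19800 / 7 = -2828.57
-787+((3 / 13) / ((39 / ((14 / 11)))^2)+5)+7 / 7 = -622855895 / 797511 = -781.00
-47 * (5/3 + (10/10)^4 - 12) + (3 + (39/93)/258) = 3532463/7998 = 441.67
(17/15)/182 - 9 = -24553/2730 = -8.99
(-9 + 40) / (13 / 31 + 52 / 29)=14.01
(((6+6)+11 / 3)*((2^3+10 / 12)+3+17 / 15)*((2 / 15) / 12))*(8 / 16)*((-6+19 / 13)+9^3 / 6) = 55598603 / 421200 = 132.00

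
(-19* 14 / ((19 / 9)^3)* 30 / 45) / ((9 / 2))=-1512 / 361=-4.19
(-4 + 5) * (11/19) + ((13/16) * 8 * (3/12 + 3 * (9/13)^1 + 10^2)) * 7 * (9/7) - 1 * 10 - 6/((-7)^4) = 2181209147/364952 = 5976.70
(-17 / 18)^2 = 289 / 324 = 0.89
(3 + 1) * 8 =32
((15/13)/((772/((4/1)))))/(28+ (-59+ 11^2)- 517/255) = 3825/56284397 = 0.00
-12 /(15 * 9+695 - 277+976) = -12 /1529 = -0.01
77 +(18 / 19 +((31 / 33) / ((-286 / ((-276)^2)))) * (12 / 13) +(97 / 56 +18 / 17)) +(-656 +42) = -282671663269 / 369881512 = -764.22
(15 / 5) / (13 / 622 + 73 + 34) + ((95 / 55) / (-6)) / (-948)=39338887 / 1388321352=0.03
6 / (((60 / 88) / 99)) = 4356 / 5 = 871.20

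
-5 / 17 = -0.29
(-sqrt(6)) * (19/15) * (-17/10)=323 * sqrt(6)/150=5.27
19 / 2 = 9.50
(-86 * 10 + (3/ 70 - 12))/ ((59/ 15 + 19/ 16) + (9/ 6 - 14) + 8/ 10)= 1464888/ 11053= 132.53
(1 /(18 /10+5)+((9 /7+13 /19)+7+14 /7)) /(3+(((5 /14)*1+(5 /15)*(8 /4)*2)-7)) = -150813 /31331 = -4.81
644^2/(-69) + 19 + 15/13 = -233630/39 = -5990.51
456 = 456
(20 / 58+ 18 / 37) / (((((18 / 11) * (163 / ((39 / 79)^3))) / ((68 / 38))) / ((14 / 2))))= 7695836148 / 1638408533159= 0.00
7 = 7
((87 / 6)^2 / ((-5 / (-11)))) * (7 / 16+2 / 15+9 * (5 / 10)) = 11258467 / 4800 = 2345.51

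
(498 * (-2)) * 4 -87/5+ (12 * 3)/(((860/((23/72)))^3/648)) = -40721831642233/10176896000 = -4001.40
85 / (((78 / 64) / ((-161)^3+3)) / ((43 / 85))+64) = 488106594880 / 367515550477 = 1.33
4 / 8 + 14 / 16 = 11 / 8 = 1.38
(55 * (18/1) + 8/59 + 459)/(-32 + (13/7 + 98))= 598493/28025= 21.36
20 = 20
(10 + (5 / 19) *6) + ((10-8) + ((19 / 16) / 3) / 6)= 74665 / 5472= 13.64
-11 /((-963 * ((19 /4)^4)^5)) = 12094627905536 /36199144439616757740201443763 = 0.00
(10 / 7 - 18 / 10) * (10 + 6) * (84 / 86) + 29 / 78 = -91109 / 16770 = -5.43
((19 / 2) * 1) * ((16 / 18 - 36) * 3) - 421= -4265 / 3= -1421.67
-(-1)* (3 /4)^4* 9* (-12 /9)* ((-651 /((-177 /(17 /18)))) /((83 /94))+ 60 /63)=-40702527 /2193856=-18.55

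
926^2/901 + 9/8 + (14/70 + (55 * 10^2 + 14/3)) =698204939/108120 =6457.69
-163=-163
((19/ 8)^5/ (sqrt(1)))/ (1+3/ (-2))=-2476099/ 16384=-151.13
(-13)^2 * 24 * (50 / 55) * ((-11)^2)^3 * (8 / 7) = 52257828480 / 7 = 7465404068.57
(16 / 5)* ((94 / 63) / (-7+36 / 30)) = -1504 / 1827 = -0.82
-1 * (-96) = 96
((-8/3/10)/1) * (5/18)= -2/27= -0.07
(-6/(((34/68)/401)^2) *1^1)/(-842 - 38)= 482403/110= 4385.48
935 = 935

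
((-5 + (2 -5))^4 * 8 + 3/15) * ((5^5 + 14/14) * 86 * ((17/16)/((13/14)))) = 1310379182511/130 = 10079839865.47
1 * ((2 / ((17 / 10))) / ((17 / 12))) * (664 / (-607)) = -159360 / 175423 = -0.91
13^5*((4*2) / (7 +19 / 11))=4084223 / 12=340351.92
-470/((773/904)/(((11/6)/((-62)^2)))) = -584210/2228559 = -0.26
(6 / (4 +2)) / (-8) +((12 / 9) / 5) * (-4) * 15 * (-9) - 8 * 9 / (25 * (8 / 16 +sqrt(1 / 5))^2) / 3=-1157 / 40 +384 * sqrt(5) / 5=142.81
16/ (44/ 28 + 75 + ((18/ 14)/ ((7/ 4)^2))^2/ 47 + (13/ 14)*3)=176944096/ 877652591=0.20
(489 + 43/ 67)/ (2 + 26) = 17.49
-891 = -891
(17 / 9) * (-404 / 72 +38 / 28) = -4556 / 567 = -8.04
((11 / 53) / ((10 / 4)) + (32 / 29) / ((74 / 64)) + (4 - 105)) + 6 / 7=-197261083 / 1990415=-99.11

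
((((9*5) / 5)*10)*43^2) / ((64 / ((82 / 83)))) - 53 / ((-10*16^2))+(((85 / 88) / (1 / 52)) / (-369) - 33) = 2535.71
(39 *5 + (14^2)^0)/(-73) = -196/73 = -2.68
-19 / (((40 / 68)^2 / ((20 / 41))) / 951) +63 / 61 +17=-318312901 / 12505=-25454.85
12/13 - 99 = -1275/13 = -98.08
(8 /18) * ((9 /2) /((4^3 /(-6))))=-0.19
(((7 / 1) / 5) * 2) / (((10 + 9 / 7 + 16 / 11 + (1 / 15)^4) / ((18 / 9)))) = 10914750 / 24831601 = 0.44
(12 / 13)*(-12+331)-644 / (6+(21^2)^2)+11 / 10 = 7472690281 / 25283310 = 295.56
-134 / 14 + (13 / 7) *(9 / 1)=50 / 7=7.14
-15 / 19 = -0.79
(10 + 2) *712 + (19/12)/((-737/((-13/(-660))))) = 49871669513/5837040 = 8544.00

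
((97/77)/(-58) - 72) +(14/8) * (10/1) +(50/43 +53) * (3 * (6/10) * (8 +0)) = 725.42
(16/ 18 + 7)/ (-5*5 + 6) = -71/ 171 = -0.42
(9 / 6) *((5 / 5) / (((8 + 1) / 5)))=5 / 6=0.83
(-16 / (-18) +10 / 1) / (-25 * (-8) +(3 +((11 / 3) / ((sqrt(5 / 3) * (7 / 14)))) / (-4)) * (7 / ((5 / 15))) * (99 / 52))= 8632624 * sqrt(15) / 5361464993 +1695643040 / 48253184937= 0.04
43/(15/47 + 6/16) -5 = 14863/261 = 56.95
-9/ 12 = -3/ 4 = -0.75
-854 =-854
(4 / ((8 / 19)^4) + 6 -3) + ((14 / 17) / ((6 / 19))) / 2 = 6871139 / 52224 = 131.57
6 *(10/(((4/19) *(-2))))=-285/2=-142.50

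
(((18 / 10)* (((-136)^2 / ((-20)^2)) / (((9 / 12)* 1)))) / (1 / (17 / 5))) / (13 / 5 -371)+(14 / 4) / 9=-438847 / 690750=-0.64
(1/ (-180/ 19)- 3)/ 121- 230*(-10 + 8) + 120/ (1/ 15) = 49222241/ 21780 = 2259.97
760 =760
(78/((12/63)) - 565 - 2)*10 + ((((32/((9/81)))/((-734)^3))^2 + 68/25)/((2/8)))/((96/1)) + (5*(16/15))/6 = -1730665013237596933631/1099534597616146050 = -1574.00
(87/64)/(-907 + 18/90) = -435/290176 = -0.00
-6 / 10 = -3 / 5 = -0.60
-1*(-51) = 51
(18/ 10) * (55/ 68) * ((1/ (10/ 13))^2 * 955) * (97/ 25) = 309975237/ 34000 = 9116.92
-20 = -20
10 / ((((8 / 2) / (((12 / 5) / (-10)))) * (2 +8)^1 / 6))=-9 / 25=-0.36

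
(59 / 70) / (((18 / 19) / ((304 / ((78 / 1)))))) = 42598 / 12285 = 3.47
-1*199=-199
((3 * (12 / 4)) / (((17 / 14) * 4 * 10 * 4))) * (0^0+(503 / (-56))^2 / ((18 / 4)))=15713 / 17920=0.88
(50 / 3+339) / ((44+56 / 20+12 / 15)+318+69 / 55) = 58685 / 60531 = 0.97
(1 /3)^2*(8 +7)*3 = 5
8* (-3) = -24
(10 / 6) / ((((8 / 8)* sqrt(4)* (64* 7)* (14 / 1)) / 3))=5 / 12544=0.00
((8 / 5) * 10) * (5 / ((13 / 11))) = 67.69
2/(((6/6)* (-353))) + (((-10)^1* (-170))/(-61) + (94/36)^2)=-146905531/6976692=-21.06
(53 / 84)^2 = 2809 / 7056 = 0.40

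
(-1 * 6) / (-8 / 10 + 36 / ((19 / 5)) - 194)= 285 / 8803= 0.03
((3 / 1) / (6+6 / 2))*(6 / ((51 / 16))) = 32 / 51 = 0.63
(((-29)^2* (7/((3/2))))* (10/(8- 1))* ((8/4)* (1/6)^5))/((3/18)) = 4205/486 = 8.65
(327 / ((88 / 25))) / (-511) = -8175 / 44968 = -0.18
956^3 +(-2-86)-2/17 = 14853286374/17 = 873722727.88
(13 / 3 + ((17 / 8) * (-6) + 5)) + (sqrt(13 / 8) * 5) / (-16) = -41 / 12- 5 * sqrt(26) / 64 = -3.82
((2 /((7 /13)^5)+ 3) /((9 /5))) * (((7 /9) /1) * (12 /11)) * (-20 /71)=-317202800 /50629887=-6.27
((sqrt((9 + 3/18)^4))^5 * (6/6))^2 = 64158439152961731834506988525390625/3656158440062976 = 17548046728482758543.62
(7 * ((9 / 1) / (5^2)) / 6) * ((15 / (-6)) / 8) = -21 / 160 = -0.13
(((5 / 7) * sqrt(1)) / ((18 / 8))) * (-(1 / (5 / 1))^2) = -4 / 315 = -0.01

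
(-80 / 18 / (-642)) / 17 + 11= 540263 / 49113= 11.00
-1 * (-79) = 79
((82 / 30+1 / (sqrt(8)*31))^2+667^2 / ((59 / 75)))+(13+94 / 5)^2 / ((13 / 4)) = 41*sqrt(2) / 930+750752501250223 / 1326756600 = 565855.55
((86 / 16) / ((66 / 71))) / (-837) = -3053 / 441936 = -0.01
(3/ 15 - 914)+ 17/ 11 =-50174/ 55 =-912.25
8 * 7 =56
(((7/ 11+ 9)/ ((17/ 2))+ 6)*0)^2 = 0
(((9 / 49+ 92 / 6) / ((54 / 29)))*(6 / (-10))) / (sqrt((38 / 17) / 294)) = -66149*sqrt(969) / 35910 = -57.34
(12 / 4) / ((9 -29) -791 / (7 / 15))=-3 / 1715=-0.00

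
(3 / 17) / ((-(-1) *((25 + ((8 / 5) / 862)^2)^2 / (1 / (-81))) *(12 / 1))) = -21566968200625 / 74244308494084732548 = -0.00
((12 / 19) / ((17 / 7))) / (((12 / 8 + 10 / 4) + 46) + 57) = 84 / 34561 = 0.00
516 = 516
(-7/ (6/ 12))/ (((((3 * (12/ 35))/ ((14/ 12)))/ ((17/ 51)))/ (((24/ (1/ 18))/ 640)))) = -343/ 96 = -3.57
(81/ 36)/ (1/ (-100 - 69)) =-380.25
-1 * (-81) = 81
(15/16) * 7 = 105/16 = 6.56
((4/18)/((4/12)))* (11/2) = 11/3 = 3.67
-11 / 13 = -0.85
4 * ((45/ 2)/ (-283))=-90/ 283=-0.32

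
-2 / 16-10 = -81 / 8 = -10.12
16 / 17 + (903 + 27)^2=14703316 / 17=864900.94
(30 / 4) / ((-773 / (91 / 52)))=-105 / 6184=-0.02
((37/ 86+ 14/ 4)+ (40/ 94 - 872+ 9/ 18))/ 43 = -3504997/ 173806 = -20.17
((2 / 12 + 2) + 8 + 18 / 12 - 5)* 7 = 140 / 3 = 46.67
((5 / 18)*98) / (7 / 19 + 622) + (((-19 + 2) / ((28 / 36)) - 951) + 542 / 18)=-140457928 / 148995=-942.70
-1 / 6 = -0.17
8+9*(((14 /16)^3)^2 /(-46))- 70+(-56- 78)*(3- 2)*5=-8827971609 /12058624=-732.09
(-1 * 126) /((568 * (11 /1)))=-63 /3124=-0.02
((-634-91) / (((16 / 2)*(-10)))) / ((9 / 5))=725 / 144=5.03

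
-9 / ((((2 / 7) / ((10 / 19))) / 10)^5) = -47269687500000 / 2476099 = -19090386.73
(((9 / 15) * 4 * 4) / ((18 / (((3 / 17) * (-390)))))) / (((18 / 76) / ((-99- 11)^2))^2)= -43974536320000 / 459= -95805090021.79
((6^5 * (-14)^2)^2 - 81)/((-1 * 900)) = -51619302603/20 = -2580965130.15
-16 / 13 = -1.23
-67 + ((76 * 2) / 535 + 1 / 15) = -106972 / 1605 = -66.65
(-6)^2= 36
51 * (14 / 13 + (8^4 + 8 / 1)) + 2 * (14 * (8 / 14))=209374.92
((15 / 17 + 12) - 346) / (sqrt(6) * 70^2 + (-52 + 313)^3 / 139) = -4665107213739 / 1775537331228179 + 536132632700 * sqrt(6) / 5326611993684537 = -0.00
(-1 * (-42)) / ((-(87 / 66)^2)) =-20328 / 841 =-24.17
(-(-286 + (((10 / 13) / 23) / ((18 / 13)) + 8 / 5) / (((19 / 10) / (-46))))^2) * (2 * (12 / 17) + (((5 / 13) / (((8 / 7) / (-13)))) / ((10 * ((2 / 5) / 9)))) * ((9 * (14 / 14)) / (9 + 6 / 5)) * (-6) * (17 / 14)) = -6846731.37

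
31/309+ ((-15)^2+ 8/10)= 225.90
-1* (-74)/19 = 3.89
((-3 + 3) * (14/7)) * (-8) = 0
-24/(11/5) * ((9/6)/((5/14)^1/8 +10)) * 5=-448/55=-8.15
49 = 49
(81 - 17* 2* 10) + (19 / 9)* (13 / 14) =-32387 / 126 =-257.04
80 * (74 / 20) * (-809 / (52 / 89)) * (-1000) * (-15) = -79921110000 / 13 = -6147777692.31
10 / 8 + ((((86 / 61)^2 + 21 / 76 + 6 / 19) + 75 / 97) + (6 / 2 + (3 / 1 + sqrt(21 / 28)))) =sqrt(3) / 2 + 72712866 / 6857803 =11.47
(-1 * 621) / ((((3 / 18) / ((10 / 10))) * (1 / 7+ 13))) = -567 / 2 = -283.50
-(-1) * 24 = 24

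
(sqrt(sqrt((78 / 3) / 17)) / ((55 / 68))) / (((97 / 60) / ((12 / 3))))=192 * 17^(3 / 4) * 26^(1 / 4) / 1067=3.40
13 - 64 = -51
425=425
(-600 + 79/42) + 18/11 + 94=-232147/462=-502.48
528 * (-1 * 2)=-1056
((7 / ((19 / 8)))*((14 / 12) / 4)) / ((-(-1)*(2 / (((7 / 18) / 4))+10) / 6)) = 343 / 2033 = 0.17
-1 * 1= -1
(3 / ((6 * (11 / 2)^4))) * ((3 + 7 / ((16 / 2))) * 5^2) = 775 / 14641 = 0.05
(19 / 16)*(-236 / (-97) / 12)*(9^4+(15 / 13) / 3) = 47809529 / 30264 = 1579.75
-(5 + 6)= -11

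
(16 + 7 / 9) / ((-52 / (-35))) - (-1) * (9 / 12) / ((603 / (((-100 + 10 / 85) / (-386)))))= 580909403 / 51439518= 11.29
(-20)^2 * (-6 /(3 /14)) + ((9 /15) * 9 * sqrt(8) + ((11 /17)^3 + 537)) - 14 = -52454770 /4913 + 54 * sqrt(2) /5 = -10661.46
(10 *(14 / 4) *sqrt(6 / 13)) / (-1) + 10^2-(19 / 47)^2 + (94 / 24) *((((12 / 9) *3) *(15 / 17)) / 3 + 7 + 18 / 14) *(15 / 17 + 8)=11503207081 / 26812842-35 *sqrt(78) / 13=405.24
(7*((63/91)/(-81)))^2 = 49/13689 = 0.00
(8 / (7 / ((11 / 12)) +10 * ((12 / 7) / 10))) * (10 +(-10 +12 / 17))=154 / 255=0.60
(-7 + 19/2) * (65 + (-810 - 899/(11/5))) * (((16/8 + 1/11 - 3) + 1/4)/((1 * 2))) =920025/968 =950.44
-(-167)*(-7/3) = -1169/3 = -389.67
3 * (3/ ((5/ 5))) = 9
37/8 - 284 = -279.38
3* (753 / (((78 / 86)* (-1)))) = -32379 / 13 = -2490.69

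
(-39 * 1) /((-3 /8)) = 104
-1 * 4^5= -1024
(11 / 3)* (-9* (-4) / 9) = 44 / 3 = 14.67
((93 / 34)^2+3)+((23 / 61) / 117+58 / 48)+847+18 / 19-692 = 52557747499 / 313514136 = 167.64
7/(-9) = -7/9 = -0.78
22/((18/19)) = 209/9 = 23.22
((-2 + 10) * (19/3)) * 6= 304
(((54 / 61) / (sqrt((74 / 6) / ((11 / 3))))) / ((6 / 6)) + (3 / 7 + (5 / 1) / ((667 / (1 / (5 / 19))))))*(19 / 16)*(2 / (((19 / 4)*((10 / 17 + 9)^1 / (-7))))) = -3213*sqrt(407) / 367891 - 18139 / 108721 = -0.34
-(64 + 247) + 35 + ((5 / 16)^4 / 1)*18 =-9038343 / 32768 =-275.83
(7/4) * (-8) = -14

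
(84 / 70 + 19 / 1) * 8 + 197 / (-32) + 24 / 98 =1220599 / 7840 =155.69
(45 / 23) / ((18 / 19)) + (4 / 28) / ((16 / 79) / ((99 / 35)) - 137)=711800039 / 344835274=2.06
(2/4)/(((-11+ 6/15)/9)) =-45/106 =-0.42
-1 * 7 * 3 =-21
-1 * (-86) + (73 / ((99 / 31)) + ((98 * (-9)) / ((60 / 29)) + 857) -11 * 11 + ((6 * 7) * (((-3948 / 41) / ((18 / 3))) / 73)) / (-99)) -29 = 1154565719 / 2963070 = 389.65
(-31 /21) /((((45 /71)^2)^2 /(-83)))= 65384255213 /86113125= 759.28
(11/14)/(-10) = -11/140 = -0.08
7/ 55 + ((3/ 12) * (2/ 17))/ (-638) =13799/ 108460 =0.13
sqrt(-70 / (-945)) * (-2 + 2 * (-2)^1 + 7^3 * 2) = 680 * sqrt(6) / 9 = 185.07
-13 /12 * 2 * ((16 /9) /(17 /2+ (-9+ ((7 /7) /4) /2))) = 832 /81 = 10.27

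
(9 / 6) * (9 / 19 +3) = 5.21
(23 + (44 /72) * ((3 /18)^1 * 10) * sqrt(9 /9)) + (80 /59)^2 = 4860457 /187974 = 25.86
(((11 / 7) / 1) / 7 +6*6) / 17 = 1775 / 833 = 2.13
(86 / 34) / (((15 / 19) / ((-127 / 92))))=-103759 / 23460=-4.42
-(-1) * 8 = 8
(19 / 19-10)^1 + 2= -7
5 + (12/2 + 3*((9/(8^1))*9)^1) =331/8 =41.38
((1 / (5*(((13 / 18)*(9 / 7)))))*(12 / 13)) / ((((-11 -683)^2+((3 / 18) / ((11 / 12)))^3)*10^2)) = 0.00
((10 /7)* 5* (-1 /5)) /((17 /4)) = -40 /119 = -0.34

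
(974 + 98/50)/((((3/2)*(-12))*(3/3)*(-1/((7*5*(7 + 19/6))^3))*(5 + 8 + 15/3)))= 1055317517065/7776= 135714701.27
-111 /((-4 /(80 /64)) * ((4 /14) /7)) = 27195 /32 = 849.84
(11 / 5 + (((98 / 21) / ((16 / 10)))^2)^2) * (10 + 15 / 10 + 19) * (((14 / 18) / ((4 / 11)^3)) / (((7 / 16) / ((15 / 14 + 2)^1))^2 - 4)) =-9243.90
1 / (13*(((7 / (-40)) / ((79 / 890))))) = -316 / 8099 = -0.04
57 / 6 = 19 / 2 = 9.50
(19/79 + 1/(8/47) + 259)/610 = 167553/385520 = 0.43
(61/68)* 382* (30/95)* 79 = 2761287/323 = 8548.88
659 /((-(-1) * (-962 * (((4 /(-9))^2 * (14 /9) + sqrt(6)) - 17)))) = 350219619 * sqrt(6) /139389870230 + 5846121459 /139389870230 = 0.05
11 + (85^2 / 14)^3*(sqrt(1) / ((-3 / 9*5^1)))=-226289679191 / 2744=-82467084.25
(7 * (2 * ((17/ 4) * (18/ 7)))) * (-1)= -153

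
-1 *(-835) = 835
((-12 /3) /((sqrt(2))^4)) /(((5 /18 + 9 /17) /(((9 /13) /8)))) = -1377 /12844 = -0.11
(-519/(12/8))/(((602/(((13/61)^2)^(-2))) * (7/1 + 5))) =-2395330493/103162332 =-23.22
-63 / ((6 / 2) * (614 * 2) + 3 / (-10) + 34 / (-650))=-5850 / 342053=-0.02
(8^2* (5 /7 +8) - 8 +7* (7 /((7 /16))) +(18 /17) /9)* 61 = 4804238 /119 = 40371.75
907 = 907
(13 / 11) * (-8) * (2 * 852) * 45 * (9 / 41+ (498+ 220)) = -21348325440 / 41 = -520690864.39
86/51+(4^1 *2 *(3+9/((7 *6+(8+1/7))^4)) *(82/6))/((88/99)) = 3542585444002/9556824771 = 370.69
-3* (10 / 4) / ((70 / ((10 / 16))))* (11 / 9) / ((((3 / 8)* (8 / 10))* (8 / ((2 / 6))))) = -275 / 24192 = -0.01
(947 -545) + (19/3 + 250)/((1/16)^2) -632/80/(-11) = 21787937/330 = 66024.05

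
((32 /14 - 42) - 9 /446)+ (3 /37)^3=-6283471009 /158138666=-39.73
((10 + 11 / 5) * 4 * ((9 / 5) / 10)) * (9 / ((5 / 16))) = 158112 / 625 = 252.98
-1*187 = -187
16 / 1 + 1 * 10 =26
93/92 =1.01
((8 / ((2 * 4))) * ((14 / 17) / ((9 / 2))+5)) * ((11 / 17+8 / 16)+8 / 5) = 370331 / 26010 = 14.24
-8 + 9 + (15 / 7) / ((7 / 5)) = 124 / 49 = 2.53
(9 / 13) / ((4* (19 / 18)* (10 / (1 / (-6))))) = -27 / 9880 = -0.00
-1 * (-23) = 23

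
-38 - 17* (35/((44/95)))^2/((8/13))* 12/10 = -1466270147/7744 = -189342.74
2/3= 0.67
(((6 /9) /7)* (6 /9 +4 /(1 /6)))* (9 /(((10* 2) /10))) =74 /7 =10.57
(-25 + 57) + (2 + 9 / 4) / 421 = 53905 / 1684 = 32.01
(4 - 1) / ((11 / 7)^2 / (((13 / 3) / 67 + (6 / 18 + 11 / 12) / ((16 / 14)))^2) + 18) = 2720352649 / 17990731062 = 0.15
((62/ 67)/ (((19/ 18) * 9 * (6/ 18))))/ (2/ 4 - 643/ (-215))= 159960/ 1910773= 0.08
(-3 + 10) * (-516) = -3612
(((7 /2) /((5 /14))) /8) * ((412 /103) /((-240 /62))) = -1519 /1200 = -1.27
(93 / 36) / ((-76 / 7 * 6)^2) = 1519 / 2495232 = 0.00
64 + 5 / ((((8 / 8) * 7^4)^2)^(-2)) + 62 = 166164652848131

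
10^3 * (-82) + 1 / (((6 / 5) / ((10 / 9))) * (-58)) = -128412025 / 1566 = -82000.02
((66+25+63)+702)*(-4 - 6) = -8560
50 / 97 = 0.52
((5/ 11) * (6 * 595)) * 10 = 178500/ 11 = 16227.27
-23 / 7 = -3.29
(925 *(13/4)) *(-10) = -60125/2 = -30062.50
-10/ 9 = -1.11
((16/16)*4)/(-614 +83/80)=-0.01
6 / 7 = 0.86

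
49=49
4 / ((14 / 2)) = 4 / 7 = 0.57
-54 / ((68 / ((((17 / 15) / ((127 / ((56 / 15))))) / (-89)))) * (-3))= -28 / 282575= -0.00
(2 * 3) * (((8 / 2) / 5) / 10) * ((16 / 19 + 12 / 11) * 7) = 33936 / 5225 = 6.49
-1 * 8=-8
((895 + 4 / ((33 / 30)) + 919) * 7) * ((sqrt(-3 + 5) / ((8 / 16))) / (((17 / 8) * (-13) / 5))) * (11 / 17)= -4214.65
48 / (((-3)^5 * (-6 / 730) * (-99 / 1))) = -5840 / 24057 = -0.24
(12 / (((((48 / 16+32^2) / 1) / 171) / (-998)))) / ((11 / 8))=-16383168 / 11297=-1450.22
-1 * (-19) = 19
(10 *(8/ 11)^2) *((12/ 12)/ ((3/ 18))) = 3840/ 121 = 31.74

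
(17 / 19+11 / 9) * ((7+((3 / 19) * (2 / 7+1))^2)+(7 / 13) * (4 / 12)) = 1803249062 / 117967941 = 15.29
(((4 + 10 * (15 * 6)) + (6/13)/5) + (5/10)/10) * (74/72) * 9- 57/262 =8363.10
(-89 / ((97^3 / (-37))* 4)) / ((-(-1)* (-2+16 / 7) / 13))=299663 / 7301384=0.04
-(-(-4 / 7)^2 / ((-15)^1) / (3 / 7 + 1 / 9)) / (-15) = 8 / 2975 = 0.00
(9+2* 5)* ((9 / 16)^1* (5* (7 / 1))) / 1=5985 / 16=374.06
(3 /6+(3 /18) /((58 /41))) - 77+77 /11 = -24145 /348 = -69.38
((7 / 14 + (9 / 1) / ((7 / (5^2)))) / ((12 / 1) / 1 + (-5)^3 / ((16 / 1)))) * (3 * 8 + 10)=124304 / 469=265.04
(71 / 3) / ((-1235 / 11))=-781 / 3705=-0.21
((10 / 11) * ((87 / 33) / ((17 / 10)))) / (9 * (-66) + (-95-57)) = -1450 / 767261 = -0.00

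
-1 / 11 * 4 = -4 / 11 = -0.36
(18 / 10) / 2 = 9 / 10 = 0.90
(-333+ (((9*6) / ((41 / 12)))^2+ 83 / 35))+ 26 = -54.83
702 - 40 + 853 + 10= 1525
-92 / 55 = -1.67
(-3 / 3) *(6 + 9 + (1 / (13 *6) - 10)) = -391 / 78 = -5.01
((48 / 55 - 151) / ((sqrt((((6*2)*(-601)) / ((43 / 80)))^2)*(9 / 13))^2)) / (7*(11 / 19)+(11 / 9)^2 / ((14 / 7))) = -49022956723 / 135236151021312000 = -0.00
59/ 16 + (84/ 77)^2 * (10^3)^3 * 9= 20736000007139/ 1936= 10710743805.34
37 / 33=1.12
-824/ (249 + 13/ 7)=-1442/ 439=-3.28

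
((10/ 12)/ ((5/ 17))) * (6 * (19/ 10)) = 323/ 10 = 32.30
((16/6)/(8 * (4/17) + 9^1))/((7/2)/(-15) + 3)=272/3071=0.09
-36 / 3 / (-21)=4 / 7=0.57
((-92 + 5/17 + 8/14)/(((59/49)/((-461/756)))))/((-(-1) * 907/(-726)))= -67216105/1819442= -36.94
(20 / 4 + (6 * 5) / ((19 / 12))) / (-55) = -91 / 209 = -0.44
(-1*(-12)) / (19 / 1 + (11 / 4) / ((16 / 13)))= 256 / 453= 0.57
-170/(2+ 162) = -85/82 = -1.04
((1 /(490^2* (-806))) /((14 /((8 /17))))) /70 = -1 /403006649500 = -0.00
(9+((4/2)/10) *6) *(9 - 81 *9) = -7344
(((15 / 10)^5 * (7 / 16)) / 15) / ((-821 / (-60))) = 1701 / 105088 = 0.02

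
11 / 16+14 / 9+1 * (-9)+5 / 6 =-853 / 144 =-5.92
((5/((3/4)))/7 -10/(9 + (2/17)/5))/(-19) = 2510/306033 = 0.01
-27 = -27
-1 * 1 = -1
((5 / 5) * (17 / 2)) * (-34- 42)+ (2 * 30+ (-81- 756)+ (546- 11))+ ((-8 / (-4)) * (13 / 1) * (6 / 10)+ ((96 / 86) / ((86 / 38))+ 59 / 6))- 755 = -89699063 / 55470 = -1617.07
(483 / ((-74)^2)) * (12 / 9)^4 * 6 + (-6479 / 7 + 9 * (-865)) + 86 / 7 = -750056792 / 86247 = -8696.61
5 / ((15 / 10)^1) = 10 / 3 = 3.33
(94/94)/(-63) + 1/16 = 47/1008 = 0.05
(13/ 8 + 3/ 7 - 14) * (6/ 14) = -2007/ 392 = -5.12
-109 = -109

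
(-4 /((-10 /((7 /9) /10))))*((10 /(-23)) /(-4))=7 /2070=0.00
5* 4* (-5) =-100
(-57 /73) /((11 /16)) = -912 /803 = -1.14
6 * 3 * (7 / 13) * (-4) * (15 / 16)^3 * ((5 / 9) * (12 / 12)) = -118125 / 6656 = -17.75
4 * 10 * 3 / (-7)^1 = -120 / 7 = -17.14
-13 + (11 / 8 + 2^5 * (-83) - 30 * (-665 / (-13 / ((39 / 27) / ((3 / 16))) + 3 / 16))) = -127741 / 8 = -15967.62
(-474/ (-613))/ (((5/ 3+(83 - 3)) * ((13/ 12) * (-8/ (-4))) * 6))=0.00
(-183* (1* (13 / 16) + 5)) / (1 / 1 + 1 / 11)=-62403 / 64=-975.05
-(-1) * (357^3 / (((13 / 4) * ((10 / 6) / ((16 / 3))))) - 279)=2911936617 / 65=44799024.88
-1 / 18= -0.06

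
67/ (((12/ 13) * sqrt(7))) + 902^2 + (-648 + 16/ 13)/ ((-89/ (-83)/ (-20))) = 871 * sqrt(7)/ 84 + 955297108/ 1157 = 825694.77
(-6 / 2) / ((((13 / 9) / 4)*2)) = -54 / 13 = -4.15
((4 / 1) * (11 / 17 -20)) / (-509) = 1316 / 8653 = 0.15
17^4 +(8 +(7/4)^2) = 83532.06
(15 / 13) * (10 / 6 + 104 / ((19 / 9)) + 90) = 40165 / 247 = 162.61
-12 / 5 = -2.40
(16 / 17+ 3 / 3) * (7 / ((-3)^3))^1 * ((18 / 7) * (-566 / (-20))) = -3113 / 85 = -36.62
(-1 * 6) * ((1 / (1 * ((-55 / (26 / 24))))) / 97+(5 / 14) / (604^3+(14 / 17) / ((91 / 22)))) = 2215700318429 / 1818593161706860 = 0.00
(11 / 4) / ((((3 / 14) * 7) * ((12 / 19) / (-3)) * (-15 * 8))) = 209 / 2880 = 0.07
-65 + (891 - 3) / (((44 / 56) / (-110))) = -124385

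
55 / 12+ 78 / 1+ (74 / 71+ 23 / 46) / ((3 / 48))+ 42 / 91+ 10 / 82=48973177 / 454116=107.84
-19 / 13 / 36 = -19 / 468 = -0.04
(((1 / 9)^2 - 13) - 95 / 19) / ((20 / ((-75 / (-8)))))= -7285 / 864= -8.43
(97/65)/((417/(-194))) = -18818/27105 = -0.69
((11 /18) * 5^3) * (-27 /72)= -1375 /48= -28.65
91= 91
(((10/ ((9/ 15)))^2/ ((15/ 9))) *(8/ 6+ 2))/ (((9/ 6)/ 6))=20000/ 9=2222.22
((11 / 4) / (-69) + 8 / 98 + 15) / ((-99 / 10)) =-1.52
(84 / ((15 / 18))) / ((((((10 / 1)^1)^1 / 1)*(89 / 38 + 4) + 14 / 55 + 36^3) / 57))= 6004152 / 48822061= 0.12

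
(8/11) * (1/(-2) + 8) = 60/11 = 5.45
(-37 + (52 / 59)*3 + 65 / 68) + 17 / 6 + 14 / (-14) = -379937 / 12036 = -31.57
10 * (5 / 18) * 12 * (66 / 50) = 44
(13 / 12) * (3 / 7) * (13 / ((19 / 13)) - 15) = -377 / 133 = -2.83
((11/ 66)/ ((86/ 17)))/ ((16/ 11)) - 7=-6.98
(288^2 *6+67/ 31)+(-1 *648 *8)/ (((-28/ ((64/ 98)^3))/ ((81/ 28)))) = 88963996777603/ 178708831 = 497815.34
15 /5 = 3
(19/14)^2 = 361/196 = 1.84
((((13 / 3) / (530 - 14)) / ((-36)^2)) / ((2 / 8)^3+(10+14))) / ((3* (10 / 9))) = 13 / 160601130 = 0.00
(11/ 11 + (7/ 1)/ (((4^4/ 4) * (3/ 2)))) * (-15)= -515/ 32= -16.09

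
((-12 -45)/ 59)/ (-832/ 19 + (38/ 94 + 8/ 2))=50901/ 2075089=0.02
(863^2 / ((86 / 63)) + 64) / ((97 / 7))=328481657 / 8342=39376.85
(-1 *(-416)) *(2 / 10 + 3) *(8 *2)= 106496 / 5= 21299.20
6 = 6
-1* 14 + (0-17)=-31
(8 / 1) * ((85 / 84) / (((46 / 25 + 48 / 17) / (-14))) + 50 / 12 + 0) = 8950 / 991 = 9.03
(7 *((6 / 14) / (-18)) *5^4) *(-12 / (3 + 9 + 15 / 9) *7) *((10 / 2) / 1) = 131250 / 41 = 3201.22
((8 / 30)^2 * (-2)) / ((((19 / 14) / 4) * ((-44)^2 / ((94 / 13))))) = -10528 / 6724575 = -0.00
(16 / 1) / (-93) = -16 / 93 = -0.17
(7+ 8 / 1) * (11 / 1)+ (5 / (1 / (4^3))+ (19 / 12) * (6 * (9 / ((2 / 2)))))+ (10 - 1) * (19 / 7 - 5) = 7699 / 14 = 549.93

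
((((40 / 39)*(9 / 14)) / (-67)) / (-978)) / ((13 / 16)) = 160 / 12919543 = 0.00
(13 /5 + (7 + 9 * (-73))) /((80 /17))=-55029 /400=-137.57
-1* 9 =-9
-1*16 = -16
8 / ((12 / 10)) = 20 / 3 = 6.67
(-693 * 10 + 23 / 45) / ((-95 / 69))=7172021 / 1425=5033.00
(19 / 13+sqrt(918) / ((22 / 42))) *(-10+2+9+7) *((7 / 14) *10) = 760 / 13+2520 *sqrt(102) / 11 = 2372.17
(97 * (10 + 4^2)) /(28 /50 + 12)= 31525 /157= 200.80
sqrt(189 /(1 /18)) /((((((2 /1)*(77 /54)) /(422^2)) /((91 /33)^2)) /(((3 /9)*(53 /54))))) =5582844358*sqrt(42) /3993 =9061098.58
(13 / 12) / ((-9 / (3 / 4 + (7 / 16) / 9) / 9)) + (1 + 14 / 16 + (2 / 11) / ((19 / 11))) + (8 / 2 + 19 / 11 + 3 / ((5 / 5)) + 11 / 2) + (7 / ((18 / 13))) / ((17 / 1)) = 96021617 / 6139584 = 15.64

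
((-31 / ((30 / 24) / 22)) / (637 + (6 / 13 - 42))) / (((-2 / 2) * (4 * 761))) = 8866 / 29454505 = 0.00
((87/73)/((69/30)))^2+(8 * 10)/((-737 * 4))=501454480/2077633217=0.24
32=32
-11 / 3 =-3.67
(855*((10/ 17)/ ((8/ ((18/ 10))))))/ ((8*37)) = 7695/ 20128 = 0.38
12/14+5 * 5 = 181/7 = 25.86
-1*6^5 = -7776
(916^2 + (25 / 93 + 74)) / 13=78039115 / 1209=64548.48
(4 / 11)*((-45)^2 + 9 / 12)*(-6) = -48618 / 11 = -4419.82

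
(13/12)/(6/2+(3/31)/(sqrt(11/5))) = 137423/380376 - 403 * sqrt(55)/380376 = 0.35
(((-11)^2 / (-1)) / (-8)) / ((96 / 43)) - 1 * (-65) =55123 / 768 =71.77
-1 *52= -52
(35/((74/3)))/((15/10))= 35/37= 0.95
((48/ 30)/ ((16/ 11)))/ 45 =11/ 450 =0.02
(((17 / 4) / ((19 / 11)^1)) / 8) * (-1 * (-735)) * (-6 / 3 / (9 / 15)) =-229075 / 304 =-753.54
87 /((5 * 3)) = 29 /5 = 5.80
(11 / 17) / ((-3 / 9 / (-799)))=1551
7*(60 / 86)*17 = 3570 / 43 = 83.02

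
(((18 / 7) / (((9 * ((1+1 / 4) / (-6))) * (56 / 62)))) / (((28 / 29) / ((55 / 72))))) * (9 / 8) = -29667 / 21952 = -1.35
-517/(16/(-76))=9823/4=2455.75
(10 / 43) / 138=5 / 2967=0.00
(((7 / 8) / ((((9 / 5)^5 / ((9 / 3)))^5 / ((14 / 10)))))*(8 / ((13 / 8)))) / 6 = 11682510375976562500 / 115218195555482514247077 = 0.00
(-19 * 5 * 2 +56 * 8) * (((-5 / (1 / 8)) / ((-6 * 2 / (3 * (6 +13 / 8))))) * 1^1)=39345 / 2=19672.50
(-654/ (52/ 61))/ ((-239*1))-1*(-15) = 113157/ 6214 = 18.21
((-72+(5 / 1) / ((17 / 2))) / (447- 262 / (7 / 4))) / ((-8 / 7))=29743 / 141508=0.21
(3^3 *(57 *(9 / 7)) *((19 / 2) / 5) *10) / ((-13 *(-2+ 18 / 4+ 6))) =-526338 / 1547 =-340.23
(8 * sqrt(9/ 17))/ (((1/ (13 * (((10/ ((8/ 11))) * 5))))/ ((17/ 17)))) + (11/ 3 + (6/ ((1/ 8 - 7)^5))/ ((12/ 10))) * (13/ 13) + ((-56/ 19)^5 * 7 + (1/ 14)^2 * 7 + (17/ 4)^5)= -893188499623554743003/ 5359579277458560000 + 21450 * sqrt(17)/ 17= 5035.74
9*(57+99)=1404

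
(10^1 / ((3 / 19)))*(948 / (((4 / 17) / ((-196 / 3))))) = -50013320 / 3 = -16671106.67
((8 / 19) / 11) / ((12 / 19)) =2 / 33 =0.06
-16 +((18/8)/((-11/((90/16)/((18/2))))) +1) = -5325/352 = -15.13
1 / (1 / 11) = 11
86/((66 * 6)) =43/198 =0.22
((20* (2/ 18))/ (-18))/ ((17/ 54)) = -20/ 51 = -0.39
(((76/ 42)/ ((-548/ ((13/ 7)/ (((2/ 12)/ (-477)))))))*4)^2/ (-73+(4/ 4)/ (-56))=-592269515136/ 8774676421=-67.50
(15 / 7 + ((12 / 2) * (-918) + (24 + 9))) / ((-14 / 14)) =38310 / 7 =5472.86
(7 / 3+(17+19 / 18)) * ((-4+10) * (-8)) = -2936 / 3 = -978.67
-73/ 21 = -3.48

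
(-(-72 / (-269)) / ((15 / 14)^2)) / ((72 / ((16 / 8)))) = -392 / 60525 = -0.01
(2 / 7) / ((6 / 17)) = 17 / 21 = 0.81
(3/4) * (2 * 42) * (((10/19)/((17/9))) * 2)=11340/323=35.11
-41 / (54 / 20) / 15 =-1.01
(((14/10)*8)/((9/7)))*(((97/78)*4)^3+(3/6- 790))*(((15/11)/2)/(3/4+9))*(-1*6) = 61984555472/25447851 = 2435.75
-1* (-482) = 482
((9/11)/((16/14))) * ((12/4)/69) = 63/2024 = 0.03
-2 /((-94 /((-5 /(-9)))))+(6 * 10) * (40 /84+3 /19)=2141045 /56259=38.06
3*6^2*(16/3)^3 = 16384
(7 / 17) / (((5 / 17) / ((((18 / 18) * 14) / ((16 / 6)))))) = 147 / 20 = 7.35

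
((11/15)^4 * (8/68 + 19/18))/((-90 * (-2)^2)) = -0.00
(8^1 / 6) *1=4 / 3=1.33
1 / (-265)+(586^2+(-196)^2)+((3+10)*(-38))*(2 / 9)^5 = 5974584200651 / 15647985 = 381811.73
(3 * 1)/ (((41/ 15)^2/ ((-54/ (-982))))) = 18225/ 825371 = 0.02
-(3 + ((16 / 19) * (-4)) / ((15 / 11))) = -151 / 285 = -0.53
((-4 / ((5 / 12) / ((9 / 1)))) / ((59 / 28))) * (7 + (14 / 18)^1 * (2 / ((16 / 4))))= -89376 / 295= -302.97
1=1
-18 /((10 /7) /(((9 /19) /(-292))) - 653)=1134 /96619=0.01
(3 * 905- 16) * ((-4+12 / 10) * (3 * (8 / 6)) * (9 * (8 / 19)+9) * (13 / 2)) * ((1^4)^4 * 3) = -716195844 / 95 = -7538903.62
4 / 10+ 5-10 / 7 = 139 / 35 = 3.97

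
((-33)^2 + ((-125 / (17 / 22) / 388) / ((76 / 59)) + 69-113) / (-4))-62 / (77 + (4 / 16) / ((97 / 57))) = 32989954931073 / 30010586336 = 1099.28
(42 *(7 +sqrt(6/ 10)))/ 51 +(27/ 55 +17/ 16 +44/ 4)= 14 *sqrt(15)/ 85 +274039/ 14960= 18.96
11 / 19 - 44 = -825 / 19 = -43.42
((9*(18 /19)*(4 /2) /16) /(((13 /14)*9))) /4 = 0.03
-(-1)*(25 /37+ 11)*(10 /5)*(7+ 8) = 12960 /37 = 350.27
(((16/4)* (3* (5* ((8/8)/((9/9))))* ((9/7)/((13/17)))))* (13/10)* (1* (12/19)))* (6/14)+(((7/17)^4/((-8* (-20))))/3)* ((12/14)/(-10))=2208161287067/62206440800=35.50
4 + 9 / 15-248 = -1217 / 5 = -243.40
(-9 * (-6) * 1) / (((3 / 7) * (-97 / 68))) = -8568 / 97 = -88.33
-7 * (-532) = 3724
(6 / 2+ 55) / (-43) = -58 / 43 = -1.35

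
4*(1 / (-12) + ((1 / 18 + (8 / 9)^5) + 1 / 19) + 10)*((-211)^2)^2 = 94109336346557945 / 1121931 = 83881572348.53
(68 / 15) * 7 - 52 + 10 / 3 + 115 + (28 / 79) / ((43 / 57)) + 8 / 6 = 1696289 / 16985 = 99.87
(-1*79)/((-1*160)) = 79/160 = 0.49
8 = 8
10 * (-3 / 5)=-6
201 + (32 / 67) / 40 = 67339 / 335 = 201.01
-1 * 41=-41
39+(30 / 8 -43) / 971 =151319 / 3884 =38.96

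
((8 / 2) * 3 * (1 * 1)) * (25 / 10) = 30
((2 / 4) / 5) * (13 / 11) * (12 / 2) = 39 / 55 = 0.71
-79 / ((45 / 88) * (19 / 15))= -6952 / 57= -121.96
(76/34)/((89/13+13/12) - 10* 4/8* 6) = -5928/58531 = -0.10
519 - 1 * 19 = 500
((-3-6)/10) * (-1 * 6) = 27/5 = 5.40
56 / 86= 28 / 43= 0.65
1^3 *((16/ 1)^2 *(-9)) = -2304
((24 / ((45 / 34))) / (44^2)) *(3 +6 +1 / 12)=1853 / 21780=0.09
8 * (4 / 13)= 32 / 13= 2.46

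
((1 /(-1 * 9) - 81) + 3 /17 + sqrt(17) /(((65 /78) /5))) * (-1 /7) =1769 /153 - 6 * sqrt(17) /7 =8.03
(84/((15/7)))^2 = 38416/25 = 1536.64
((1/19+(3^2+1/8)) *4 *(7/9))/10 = 217/76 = 2.86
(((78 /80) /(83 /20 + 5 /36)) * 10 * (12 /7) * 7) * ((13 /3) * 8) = 182520 /193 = 945.70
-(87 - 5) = -82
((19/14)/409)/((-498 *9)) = -19/25663932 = -0.00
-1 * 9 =-9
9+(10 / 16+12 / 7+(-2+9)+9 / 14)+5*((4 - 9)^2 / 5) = 2463 / 56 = 43.98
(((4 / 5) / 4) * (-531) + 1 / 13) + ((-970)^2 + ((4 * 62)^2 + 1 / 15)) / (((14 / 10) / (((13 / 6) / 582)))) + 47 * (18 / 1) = 16232154089 / 4766580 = 3405.41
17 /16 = 1.06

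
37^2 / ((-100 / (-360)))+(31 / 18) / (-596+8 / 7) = 1846966099 / 374760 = 4928.40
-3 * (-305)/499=915/499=1.83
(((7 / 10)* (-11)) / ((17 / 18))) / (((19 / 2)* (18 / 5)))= -77 / 323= -0.24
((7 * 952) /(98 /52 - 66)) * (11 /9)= -1905904 /15003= -127.03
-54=-54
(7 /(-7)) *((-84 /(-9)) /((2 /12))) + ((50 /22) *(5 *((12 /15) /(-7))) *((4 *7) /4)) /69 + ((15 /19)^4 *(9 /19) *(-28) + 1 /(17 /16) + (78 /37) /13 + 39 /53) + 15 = -2784565701370864 /62652195683517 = -44.44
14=14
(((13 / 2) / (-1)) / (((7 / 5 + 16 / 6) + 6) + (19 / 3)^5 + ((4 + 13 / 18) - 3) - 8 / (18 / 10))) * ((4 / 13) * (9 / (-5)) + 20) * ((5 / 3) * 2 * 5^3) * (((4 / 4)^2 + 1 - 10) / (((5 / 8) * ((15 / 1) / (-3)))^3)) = -838729728 / 619470925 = -1.35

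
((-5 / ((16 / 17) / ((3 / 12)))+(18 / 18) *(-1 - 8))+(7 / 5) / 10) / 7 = -16301 / 11200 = -1.46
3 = 3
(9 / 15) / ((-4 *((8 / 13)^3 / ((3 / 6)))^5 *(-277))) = 153557679042272271 / 6237485483908136960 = 0.02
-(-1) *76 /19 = 4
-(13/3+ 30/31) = -5.30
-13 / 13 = -1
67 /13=5.15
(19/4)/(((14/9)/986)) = 84303/28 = 3010.82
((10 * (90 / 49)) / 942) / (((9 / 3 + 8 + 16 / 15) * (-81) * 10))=-25 / 12531897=-0.00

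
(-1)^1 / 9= -1 / 9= -0.11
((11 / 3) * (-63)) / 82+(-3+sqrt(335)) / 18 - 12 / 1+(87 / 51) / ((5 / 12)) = -113851 / 10455+sqrt(335) / 18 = -9.87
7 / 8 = 0.88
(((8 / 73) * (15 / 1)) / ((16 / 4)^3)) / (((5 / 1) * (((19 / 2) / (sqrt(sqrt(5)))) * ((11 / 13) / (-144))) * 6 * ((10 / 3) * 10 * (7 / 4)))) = -702 * 5^(1 / 4) / 2669975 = -0.00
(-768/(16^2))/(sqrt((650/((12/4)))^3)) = -9 * sqrt(78)/84500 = -0.00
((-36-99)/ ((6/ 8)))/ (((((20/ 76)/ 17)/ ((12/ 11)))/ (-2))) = 279072/ 11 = 25370.18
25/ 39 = 0.64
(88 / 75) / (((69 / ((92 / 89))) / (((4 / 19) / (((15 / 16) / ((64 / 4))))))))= 360448 / 5707125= 0.06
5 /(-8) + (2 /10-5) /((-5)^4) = -15817 /25000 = -0.63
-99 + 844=745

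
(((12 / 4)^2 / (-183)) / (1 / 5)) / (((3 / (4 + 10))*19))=-70 / 1159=-0.06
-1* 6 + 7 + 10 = 11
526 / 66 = 7.97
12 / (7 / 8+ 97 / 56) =336 / 73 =4.60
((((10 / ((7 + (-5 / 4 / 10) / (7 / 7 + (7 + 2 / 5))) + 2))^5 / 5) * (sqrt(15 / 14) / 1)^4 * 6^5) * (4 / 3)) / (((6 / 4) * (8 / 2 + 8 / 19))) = 153720176246784000000 / 250793089267291099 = 612.94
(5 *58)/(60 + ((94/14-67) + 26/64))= 64960/27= 2405.93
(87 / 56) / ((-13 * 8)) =-87 / 5824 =-0.01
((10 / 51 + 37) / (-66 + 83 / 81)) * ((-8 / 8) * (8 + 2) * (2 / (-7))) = -146340 / 89471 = -1.64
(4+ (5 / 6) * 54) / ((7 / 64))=448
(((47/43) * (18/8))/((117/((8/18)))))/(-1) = -47/5031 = -0.01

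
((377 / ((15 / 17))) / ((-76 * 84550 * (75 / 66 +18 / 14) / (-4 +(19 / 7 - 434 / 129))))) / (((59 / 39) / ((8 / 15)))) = 405087254 / 9001096824375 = 0.00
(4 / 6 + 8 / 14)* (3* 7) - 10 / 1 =16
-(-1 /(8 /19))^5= 2476099 /32768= 75.56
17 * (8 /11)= 136 /11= 12.36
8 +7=15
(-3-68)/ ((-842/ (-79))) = -5609/ 842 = -6.66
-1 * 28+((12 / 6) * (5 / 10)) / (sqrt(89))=-28+sqrt(89) / 89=-27.89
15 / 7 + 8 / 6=73 / 21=3.48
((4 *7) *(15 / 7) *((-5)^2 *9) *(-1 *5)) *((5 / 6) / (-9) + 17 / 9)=-121250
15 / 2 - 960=-1905 / 2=-952.50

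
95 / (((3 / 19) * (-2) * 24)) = -1805 / 144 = -12.53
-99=-99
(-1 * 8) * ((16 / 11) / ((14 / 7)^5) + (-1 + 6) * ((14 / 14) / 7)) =-468 / 77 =-6.08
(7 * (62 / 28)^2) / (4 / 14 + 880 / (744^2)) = 119.46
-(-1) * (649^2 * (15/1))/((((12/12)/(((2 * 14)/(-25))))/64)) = -2264376576/5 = -452875315.20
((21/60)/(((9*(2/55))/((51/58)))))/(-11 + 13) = 1309/2784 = 0.47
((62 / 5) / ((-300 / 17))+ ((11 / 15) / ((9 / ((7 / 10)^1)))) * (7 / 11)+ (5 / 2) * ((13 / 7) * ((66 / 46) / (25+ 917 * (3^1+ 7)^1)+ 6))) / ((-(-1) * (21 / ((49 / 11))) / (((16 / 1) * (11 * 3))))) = 3045.45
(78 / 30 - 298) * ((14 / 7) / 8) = -1477 / 20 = -73.85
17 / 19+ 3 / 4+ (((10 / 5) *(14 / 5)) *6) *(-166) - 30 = -2130263 / 380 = -5605.96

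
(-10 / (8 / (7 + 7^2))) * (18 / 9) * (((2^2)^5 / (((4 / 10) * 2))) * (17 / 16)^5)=-248474975 / 1024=-242651.34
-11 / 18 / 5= -11 / 90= -0.12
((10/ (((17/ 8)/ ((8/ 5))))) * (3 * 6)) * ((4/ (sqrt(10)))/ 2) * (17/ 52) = 28.02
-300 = -300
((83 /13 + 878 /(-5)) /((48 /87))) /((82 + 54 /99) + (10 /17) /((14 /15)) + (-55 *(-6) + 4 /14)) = -417533039 /562869840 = -0.74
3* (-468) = -1404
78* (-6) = -468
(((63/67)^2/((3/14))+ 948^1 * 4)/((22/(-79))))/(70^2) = -134622399/48391420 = -2.78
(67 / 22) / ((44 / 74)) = 2479 / 484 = 5.12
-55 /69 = -0.80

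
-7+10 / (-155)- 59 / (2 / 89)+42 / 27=-1468103 / 558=-2631.01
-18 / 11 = -1.64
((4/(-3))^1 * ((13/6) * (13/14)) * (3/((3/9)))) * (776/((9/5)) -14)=-634426/63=-10070.25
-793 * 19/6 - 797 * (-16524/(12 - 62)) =-39885559/150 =-265903.73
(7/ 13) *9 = 63/ 13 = 4.85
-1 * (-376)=376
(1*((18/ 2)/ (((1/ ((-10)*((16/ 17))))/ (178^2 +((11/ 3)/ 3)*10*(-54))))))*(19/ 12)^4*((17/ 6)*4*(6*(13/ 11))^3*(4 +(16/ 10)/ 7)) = -375608942593664/ 1331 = -282200557921.61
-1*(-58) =58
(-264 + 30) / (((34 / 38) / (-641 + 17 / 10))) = 14211639 / 85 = 167195.75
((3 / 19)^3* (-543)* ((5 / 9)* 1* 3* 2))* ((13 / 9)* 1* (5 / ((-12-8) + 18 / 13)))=2294175 / 829939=2.76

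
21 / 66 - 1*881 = -19375 / 22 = -880.68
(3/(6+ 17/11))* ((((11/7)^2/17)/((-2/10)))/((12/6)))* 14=-19965/9877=-2.02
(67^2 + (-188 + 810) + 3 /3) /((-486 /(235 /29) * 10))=-8.52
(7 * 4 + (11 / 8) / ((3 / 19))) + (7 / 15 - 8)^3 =-10552051 / 27000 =-390.82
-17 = -17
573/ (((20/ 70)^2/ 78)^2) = 2092550733/ 4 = 523137683.25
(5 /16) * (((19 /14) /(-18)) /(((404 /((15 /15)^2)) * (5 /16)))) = -19 /101808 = -0.00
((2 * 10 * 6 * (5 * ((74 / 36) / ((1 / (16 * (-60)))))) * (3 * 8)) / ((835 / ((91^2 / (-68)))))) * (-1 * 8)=-94125158400 / 2839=-33154335.47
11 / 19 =0.58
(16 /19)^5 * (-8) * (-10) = 33.88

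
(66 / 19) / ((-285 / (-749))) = 16478 / 1805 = 9.13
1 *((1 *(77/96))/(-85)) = -0.01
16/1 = 16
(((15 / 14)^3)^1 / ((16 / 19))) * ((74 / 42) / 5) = 158175 / 307328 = 0.51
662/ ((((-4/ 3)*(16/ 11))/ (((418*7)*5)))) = -79901745/ 16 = -4993859.06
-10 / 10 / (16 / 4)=-1 / 4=-0.25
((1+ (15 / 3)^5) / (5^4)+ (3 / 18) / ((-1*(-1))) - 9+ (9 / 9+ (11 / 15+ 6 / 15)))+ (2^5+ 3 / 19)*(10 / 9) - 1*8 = 5564467 / 213750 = 26.03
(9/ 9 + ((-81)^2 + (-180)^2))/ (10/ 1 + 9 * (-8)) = -628.42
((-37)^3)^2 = 2565726409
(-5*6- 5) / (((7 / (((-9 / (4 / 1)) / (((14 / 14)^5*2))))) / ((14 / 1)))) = 315 / 4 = 78.75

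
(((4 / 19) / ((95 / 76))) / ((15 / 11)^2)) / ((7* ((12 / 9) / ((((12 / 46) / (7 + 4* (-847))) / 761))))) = -968 / 983828314875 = -0.00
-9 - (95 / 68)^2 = -50641 / 4624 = -10.95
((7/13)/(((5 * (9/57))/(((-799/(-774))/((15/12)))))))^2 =45170701156/142374155625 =0.32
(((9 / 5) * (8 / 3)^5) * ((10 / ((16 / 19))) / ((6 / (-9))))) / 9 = -38912 / 81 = -480.40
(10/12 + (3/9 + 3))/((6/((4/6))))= 25/54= 0.46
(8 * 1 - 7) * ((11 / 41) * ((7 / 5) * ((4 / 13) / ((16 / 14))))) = 539 / 5330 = 0.10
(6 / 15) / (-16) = -0.02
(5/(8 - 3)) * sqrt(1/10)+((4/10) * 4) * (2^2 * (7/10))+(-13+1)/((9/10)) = -664/75+sqrt(10)/10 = -8.54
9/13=0.69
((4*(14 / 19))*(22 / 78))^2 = 379456 / 549081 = 0.69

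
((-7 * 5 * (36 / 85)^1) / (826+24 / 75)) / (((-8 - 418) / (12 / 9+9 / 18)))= 0.00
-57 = -57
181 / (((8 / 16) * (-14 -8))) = -181 / 11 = -16.45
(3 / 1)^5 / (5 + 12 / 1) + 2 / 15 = 3679 / 255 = 14.43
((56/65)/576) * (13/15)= 7/5400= 0.00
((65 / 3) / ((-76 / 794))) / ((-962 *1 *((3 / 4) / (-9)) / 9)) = -17865 / 703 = -25.41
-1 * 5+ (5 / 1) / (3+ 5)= -35 / 8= -4.38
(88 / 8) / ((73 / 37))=407 / 73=5.58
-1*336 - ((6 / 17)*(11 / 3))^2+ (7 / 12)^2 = -14038511 / 41616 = -337.33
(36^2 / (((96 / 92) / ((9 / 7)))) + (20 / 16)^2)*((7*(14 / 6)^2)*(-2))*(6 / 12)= -8772127 / 144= -60917.55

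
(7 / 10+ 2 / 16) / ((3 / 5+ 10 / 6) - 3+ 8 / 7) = 693 / 344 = 2.01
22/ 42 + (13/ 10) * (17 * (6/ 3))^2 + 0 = 157849/ 105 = 1503.32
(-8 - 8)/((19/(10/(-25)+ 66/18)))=-784/285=-2.75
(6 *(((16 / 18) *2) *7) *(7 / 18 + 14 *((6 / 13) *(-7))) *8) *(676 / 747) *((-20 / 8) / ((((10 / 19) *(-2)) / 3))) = -172707.63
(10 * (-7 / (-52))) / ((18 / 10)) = 0.75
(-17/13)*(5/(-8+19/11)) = 935/897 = 1.04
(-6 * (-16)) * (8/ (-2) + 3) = -96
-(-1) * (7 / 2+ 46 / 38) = 179 / 38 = 4.71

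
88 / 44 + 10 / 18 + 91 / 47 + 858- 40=347914 / 423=822.49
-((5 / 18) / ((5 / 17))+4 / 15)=-109 / 90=-1.21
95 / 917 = 0.10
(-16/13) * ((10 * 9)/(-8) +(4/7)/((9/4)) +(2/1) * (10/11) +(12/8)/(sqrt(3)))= 7828/693- 8 * sqrt(3)/13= 10.23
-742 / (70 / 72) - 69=-4161 / 5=-832.20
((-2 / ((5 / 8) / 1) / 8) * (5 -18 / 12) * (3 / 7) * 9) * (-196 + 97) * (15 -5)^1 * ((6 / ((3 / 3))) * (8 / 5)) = 256608 / 5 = 51321.60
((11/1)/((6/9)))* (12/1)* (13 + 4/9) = 2662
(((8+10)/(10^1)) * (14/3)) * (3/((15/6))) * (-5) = -252/5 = -50.40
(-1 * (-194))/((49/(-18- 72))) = -17460/49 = -356.33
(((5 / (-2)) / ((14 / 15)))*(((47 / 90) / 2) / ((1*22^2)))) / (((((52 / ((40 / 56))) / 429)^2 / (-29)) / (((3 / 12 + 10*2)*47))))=1945852875 / 1404928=1385.02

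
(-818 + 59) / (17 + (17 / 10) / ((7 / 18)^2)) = -16905 / 629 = -26.88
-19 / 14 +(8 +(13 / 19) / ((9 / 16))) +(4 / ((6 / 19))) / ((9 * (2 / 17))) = 142363 / 7182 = 19.82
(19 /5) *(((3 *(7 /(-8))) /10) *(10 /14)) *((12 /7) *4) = -171 /35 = -4.89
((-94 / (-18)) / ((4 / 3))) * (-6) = -47 / 2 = -23.50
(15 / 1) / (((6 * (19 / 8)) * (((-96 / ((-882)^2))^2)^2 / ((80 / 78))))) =147177848790327708675 / 31616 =4655169812447106.17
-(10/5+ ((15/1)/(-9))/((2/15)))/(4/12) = 63/2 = 31.50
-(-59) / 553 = 59 / 553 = 0.11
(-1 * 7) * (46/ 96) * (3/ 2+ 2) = -1127/ 96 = -11.74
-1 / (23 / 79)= -79 / 23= -3.43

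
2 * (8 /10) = 8 /5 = 1.60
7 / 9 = 0.78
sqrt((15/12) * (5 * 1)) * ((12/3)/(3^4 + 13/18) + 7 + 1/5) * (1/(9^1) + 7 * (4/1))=749386/1471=509.44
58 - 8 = 50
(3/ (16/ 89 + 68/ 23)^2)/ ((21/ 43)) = 180178987/ 288514800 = 0.62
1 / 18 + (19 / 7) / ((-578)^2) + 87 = 1832283869 / 21047292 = 87.06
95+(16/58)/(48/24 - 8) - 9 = 7478/87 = 85.95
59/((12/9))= 177/4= 44.25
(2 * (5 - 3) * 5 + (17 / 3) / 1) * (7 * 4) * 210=150920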